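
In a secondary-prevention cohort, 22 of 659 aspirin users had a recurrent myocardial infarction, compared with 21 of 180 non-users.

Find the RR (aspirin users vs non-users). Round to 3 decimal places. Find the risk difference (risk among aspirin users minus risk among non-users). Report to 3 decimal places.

RR = 0.286; RD = -0.083

risk, aspirin users = 22/659 = 0.03338
risk, non-users = 21/180 = 0.11667
RR = 0.03338 / 0.11667 = 0.286
risk difference = 0.03338 − 0.11667 = -0.083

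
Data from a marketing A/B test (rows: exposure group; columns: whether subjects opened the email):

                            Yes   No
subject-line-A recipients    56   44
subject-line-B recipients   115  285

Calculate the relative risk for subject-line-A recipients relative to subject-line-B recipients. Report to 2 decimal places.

risk, subject-line-A recipients = 56/100 = 0.5600
risk, subject-line-B recipients = 115/400 = 0.2875
RR = 0.5600 / 0.2875 = 1.95

RR: 1.95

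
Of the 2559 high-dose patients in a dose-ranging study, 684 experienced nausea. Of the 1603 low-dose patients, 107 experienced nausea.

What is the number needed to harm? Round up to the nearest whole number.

risk, high-dose patients = 684/2559 = 0.267292
risk, low-dose patients = 107/1603 = 0.066750
absolute risk difference = 0.200542
1 / 0.200542 = 4.986 → round up → 5

NNH: 5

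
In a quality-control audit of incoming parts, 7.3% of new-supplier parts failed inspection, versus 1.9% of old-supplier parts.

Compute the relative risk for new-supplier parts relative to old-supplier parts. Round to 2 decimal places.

RR = 0.07300 / 0.01900 = 3.84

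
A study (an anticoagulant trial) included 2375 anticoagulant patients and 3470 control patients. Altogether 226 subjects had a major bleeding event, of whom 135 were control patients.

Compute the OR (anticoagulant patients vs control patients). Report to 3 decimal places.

OR ≈ 0.984

anticoagulant patients with the outcome: 226 − 135 = 91
anticoagulant patients without the outcome: 2375 − 91 = 2284
control patients without the outcome: 3470 − 135 = 3335
odds, anticoagulant patients = 91/2284 = 0.03984
odds, control patients = 135/3335 = 0.04048
OR = 0.03984 / 0.04048 = 0.984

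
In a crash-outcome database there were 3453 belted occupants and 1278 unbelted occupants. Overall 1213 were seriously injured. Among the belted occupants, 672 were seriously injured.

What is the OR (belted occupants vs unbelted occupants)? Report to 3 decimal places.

0.329

belted occupants without the outcome: 3453 − 672 = 2781
unbelted occupants with the outcome: 1213 − 672 = 541
unbelted occupants without the outcome: 1278 − 541 = 737
odds, belted occupants = 672/2781 = 0.2416
odds, unbelted occupants = 541/737 = 0.7341
OR = 0.2416 / 0.7341 = 0.329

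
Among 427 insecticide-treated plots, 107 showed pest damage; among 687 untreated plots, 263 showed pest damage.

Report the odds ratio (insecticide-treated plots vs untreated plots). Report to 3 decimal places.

0.539

odds, insecticide-treated plots = 107/320 = 0.3344
odds, untreated plots = 263/424 = 0.6203
OR = 0.3344 / 0.6203 = 0.539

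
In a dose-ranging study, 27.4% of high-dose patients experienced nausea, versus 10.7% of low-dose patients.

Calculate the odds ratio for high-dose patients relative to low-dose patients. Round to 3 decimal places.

odds, high-dose patients = 0.2740/0.7260 = 0.3774
odds, low-dose patients = 0.1070/0.8930 = 0.1198
OR = 0.3774 / 0.1198 = 3.150

3.150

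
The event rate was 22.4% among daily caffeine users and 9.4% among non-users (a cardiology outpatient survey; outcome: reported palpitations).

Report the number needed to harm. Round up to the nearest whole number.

absolute risk difference = 0.130000
1 / 0.130000 = 7.692 → round up → 8

NNH: 8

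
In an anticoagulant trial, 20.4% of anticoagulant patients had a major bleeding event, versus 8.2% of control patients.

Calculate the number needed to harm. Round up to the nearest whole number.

NNH: 9

absolute risk difference = 0.122000
1 / 0.122000 = 8.197 → round up → 9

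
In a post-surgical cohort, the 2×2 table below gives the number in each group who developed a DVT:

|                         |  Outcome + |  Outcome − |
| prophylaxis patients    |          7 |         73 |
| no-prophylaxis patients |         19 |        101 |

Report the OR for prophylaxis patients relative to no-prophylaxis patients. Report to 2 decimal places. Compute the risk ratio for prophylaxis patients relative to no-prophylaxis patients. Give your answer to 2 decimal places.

OR = (7 × 101) / (73 × 19) = 707/1387 ≈ 0.51
risk, prophylaxis patients = 7/80 = 0.0875
risk, no-prophylaxis patients = 19/120 = 0.1583
RR = 0.0875 / 0.1583 = 0.55

OR = 0.51; RR = 0.55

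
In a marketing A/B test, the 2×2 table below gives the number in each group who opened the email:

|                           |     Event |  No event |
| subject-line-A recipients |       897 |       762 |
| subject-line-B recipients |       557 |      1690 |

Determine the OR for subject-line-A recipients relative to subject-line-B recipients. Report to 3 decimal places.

OR = (897 × 1690) / (762 × 557) = 1515930/424434 ≈ 3.572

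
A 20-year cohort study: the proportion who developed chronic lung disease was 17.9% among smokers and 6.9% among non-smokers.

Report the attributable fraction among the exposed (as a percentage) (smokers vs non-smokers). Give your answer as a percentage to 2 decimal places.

AR% = (0.1790 − 0.0690) / 0.1790 = 0.6145 → 61.45%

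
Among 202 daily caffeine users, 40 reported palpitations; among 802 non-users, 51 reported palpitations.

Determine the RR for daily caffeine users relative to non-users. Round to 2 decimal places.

risk, daily caffeine users = 40/202 = 0.1980
risk, non-users = 51/802 = 0.0636
RR = 0.1980 / 0.0636 = 3.11

RR ≈ 3.11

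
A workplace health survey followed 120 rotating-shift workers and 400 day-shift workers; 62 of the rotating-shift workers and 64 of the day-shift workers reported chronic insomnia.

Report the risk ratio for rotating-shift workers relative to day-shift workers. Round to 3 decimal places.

risk, rotating-shift workers = 62/120 = 0.5167
risk, day-shift workers = 64/400 = 0.1600
RR = 0.5167 / 0.1600 = 3.229

RR ≈ 3.229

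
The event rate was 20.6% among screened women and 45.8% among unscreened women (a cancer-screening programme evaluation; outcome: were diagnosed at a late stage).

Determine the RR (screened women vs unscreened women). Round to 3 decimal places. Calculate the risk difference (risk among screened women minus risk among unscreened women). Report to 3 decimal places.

RR = 0.2060 / 0.4580 = 0.450
risk difference = 0.2060 − 0.4580 = -0.252

RR = 0.450; RD = -0.252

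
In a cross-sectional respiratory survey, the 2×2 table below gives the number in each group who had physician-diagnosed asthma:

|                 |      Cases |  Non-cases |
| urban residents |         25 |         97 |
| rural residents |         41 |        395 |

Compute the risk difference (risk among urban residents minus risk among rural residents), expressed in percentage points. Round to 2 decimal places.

RD = 11.09

risk, urban residents = 25/122 = 0.2049
risk, rural residents = 41/436 = 0.0940
risk difference = 0.2049 − 0.0940 = 0.1109 → 11.09 percentage points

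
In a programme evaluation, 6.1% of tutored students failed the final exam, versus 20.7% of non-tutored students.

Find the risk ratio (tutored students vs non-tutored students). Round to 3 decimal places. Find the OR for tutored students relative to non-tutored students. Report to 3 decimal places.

RR = 0.0610 / 0.2070 = 0.295
odds, tutored students = 0.0610/0.9390 = 0.0650
odds, non-tutored students = 0.2070/0.7930 = 0.2610
OR = 0.0650 / 0.2610 = 0.249

RR = 0.295; OR = 0.249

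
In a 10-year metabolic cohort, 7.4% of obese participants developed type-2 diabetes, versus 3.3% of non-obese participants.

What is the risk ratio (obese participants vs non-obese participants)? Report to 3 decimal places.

RR = 0.07400 / 0.03300 = 2.242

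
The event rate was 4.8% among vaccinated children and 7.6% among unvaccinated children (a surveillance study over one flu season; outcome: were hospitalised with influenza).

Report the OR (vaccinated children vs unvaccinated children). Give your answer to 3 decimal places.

odds, vaccinated children = 0.04800/0.95200 = 0.05042
odds, unvaccinated children = 0.07600/0.92400 = 0.08225
OR = 0.05042 / 0.08225 = 0.613

OR ≈ 0.613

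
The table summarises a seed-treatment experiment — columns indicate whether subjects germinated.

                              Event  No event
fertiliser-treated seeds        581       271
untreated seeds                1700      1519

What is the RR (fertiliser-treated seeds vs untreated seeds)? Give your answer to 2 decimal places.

risk, fertiliser-treated seeds = 581/852 = 0.6819
risk, untreated seeds = 1700/3219 = 0.5281
RR = 0.6819 / 0.5281 = 1.29

RR: 1.29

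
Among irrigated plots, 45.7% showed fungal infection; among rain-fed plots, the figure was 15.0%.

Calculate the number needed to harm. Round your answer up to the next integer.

NNH ≈ 4

absolute risk difference = 0.307000
1 / 0.307000 = 3.257 → round up → 4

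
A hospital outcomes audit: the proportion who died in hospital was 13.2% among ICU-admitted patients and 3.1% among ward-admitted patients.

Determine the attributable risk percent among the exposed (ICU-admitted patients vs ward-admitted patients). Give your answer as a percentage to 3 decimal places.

AR% = (0.13200 − 0.03100) / 0.13200 = 0.7652 → 76.515%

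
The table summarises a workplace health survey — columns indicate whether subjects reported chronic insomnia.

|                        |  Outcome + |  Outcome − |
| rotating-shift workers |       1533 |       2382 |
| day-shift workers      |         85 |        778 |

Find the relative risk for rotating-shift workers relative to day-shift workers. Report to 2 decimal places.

risk, rotating-shift workers = 1533/3915 = 0.3916
risk, day-shift workers = 85/863 = 0.0985
RR = 0.3916 / 0.0985 = 3.98

RR ≈ 3.98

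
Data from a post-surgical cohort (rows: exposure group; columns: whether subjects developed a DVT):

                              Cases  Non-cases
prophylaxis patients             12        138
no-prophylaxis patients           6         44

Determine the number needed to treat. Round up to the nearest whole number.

25

risk, prophylaxis patients = 12/150 = 0.080000
risk, no-prophylaxis patients = 6/50 = 0.120000
absolute risk difference = 0.040000
1 / 0.040000 = 25.000 → round up → 25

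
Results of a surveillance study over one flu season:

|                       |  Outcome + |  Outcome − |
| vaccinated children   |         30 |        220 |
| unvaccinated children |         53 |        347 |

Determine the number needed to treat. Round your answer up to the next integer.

NNT: 80

risk, vaccinated children = 30/250 = 0.120000
risk, unvaccinated children = 53/400 = 0.132500
absolute risk difference = 0.012500
1 / 0.012500 = 80.000 → round up → 80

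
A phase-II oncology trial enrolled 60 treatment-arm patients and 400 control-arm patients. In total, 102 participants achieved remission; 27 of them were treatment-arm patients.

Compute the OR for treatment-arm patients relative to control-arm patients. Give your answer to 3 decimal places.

OR: 3.545

treatment-arm patients without the outcome: 60 − 27 = 33
control-arm patients with the outcome: 102 − 27 = 75
control-arm patients without the outcome: 400 − 75 = 325
OR = (27 × 325) / (33 × 75) = 8775/2475 ≈ 3.545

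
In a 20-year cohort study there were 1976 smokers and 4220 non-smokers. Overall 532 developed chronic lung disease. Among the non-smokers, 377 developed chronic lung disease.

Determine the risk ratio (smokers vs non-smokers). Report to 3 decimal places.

0.878

smokers with the outcome: 532 − 377 = 155
smokers without the outcome: 1976 − 155 = 1821
non-smokers without the outcome: 4220 − 377 = 3843
risk, smokers = 155/1976 = 0.0784
risk, non-smokers = 377/4220 = 0.0893
RR = 0.0784 / 0.0893 = 0.878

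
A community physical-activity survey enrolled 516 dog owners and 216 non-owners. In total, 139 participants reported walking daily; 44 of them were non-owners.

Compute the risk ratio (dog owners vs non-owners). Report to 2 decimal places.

dog owners with the outcome: 139 − 44 = 95
dog owners without the outcome: 516 − 95 = 421
non-owners without the outcome: 216 − 44 = 172
risk, dog owners = 95/516 = 0.1841
risk, non-owners = 44/216 = 0.2037
RR = 0.1841 / 0.2037 = 0.90

0.90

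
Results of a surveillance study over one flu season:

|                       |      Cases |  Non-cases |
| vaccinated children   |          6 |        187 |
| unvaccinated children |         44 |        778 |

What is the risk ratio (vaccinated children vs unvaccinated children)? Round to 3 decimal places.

0.581

risk, vaccinated children = 6/193 = 0.03109
risk, unvaccinated children = 44/822 = 0.05353
RR = 0.03109 / 0.05353 = 0.581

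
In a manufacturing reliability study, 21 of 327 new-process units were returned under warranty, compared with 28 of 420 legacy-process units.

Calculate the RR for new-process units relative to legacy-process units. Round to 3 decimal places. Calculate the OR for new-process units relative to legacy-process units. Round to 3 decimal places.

risk, new-process units = 21/327 = 0.0642
risk, legacy-process units = 28/420 = 0.0667
RR = 0.0642 / 0.0667 = 0.963
OR = (21 × 392) / (306 × 28) = 8232/8568 ≈ 0.961

RR = 0.963; OR = 0.961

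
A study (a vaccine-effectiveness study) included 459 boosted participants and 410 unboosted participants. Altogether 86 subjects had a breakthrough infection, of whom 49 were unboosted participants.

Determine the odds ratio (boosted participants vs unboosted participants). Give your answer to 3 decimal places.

boosted participants with the outcome: 86 − 49 = 37
boosted participants without the outcome: 459 − 37 = 422
unboosted participants without the outcome: 410 − 49 = 361
OR = (37 × 361) / (422 × 49) = 13357/20678 ≈ 0.646

0.646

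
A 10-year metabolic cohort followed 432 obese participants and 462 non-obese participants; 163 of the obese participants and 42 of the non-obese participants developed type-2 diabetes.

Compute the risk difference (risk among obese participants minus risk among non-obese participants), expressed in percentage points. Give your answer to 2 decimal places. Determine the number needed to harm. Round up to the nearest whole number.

RD = 28.64; NNH = 4

risk, obese participants = 163/432 = 0.3773
risk, non-obese participants = 42/462 = 0.0909
risk difference = 0.3773 − 0.0909 = 0.2864 → 28.64 percentage points
absolute risk difference = 0.286406
1 / 0.286406 = 3.492 → round up → 4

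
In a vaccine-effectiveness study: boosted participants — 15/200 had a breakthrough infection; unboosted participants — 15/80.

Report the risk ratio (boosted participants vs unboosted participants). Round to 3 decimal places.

risk, boosted participants = 15/200 = 0.0750
risk, unboosted participants = 15/80 = 0.1875
RR = 0.0750 / 0.1875 = 0.400

RR ≈ 0.400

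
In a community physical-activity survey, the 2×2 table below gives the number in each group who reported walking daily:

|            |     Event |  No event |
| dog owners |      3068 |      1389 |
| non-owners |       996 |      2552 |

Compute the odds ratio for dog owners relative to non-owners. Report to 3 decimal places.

OR = (3068 × 2552) / (1389 × 996) = 7829536/1383444 ≈ 5.659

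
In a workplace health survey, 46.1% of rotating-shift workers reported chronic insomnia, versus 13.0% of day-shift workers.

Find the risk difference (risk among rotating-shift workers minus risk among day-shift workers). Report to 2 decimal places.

risk difference = 0.4610 − 0.1300 = 0.33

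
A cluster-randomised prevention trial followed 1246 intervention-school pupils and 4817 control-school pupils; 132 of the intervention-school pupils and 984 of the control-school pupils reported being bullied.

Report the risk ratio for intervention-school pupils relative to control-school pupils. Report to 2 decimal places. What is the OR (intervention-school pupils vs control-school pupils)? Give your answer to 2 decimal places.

risk, intervention-school pupils = 132/1246 = 0.1059
risk, control-school pupils = 984/4817 = 0.2043
RR = 0.1059 / 0.2043 = 0.52
odds, intervention-school pupils = 132/1114 = 0.1185
odds, control-school pupils = 984/3833 = 0.2567
OR = 0.1185 / 0.2567 = 0.46

RR = 0.52; OR = 0.46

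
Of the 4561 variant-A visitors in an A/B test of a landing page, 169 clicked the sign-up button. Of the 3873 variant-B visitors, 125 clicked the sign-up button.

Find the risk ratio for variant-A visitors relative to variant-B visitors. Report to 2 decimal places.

risk, variant-A visitors = 169/4561 = 0.03705
risk, variant-B visitors = 125/3873 = 0.03227
RR = 0.03705 / 0.03227 = 1.15

RR: 1.15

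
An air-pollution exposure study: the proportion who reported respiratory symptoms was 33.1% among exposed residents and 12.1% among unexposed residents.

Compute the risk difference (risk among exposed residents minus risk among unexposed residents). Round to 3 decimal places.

risk difference = 0.3310 − 0.1210 = 0.210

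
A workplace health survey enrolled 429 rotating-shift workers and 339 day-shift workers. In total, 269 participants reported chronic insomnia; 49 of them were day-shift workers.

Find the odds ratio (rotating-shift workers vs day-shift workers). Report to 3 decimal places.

rotating-shift workers with the outcome: 269 − 49 = 220
rotating-shift workers without the outcome: 429 − 220 = 209
day-shift workers without the outcome: 339 − 49 = 290
OR = (220 × 290) / (209 × 49) = 63800/10241 ≈ 6.230

6.230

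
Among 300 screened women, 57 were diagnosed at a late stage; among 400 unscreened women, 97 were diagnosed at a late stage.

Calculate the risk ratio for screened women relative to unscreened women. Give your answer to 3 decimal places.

risk, screened women = 57/300 = 0.1900
risk, unscreened women = 97/400 = 0.2425
RR = 0.1900 / 0.2425 = 0.784

0.784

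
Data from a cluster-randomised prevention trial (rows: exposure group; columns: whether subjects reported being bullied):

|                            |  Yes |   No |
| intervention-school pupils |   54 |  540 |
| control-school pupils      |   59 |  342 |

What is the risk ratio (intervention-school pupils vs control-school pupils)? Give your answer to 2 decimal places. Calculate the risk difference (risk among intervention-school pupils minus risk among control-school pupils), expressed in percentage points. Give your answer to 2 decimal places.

RR = 0.62; RD = -5.62

risk, intervention-school pupils = 54/594 = 0.0909
risk, control-school pupils = 59/401 = 0.1471
RR = 0.0909 / 0.1471 = 0.62
risk difference = 0.0909 − 0.1471 = -0.0562 → -5.62 percentage points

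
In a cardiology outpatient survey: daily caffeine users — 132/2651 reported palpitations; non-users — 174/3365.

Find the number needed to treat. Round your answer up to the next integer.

risk, daily caffeine users = 132/2651 = 0.049793
risk, non-users = 174/3365 = 0.051709
absolute risk difference = 0.001916
1 / 0.001916 = 521.921 → round up → 522

522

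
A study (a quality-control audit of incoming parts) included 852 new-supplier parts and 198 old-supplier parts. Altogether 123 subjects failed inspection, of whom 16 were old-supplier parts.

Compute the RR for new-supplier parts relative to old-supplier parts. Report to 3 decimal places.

1.554

new-supplier parts with the outcome: 123 − 16 = 107
new-supplier parts without the outcome: 852 − 107 = 745
old-supplier parts without the outcome: 198 − 16 = 182
risk, new-supplier parts = 107/852 = 0.1256
risk, old-supplier parts = 16/198 = 0.0808
RR = 0.1256 / 0.0808 = 1.554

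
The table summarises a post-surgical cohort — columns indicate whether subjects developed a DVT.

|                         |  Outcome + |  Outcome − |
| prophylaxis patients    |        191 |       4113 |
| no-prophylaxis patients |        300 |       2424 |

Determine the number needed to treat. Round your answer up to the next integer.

risk, prophylaxis patients = 191/4304 = 0.044377
risk, no-prophylaxis patients = 300/2724 = 0.110132
absolute risk difference = 0.065755
1 / 0.065755 = 15.208 → round up → 16

NNT = 16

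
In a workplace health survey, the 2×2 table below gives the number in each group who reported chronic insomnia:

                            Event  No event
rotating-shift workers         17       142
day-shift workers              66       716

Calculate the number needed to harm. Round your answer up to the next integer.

NNH: 45

risk, rotating-shift workers = 17/159 = 0.106918
risk, day-shift workers = 66/782 = 0.084399
absolute risk difference = 0.022519
1 / 0.022519 = 44.407 → round up → 45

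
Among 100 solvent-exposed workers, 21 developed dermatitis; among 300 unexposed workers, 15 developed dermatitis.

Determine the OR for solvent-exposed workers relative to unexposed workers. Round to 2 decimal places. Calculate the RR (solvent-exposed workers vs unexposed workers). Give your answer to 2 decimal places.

OR = (21 × 285) / (79 × 15) = 5985/1185 ≈ 5.05
risk, solvent-exposed workers = 21/100 = 0.2100
risk, unexposed workers = 15/300 = 0.0500
RR = 0.2100 / 0.0500 = 4.20

OR = 5.05; RR = 4.20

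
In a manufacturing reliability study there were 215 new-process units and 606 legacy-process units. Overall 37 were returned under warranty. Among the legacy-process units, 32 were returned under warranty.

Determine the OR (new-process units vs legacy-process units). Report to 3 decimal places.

OR = 0.427

new-process units with the outcome: 37 − 32 = 5
new-process units without the outcome: 215 − 5 = 210
legacy-process units without the outcome: 606 − 32 = 574
OR = (5 × 574) / (210 × 32) = 2870/6720 ≈ 0.427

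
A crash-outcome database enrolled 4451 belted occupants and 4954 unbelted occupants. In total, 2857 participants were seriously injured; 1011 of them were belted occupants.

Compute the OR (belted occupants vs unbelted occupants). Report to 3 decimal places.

belted occupants without the outcome: 4451 − 1011 = 3440
unbelted occupants with the outcome: 2857 − 1011 = 1846
unbelted occupants without the outcome: 4954 − 1846 = 3108
OR = (1011 × 3108) / (3440 × 1846) = 3142188/6350240 ≈ 0.495

OR ≈ 0.495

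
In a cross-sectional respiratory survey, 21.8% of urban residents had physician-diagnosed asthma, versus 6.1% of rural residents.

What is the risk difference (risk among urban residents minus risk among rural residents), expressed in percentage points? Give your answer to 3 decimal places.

15.700

risk difference = 0.2180 − 0.0610 = 0.1570 → 15.700 percentage points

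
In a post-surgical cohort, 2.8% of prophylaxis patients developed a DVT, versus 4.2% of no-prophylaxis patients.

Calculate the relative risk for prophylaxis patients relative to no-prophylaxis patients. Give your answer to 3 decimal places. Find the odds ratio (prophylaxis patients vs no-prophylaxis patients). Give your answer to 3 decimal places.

RR = 0.667; OR = 0.657

RR = 0.02800 / 0.04200 = 0.667
odds, prophylaxis patients = 0.02800/0.97200 = 0.02881
odds, no-prophylaxis patients = 0.04200/0.95800 = 0.04384
OR = 0.02881 / 0.04384 = 0.657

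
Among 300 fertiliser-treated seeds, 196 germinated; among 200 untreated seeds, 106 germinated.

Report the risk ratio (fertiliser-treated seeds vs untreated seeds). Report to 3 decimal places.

RR ≈ 1.233

risk, fertiliser-treated seeds = 196/300 = 0.6533
risk, untreated seeds = 106/200 = 0.5300
RR = 0.6533 / 0.5300 = 1.233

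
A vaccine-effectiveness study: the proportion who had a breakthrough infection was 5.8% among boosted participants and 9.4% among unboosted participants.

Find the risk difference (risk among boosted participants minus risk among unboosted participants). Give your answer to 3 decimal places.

risk difference = 0.0580 − 0.0940 = -0.036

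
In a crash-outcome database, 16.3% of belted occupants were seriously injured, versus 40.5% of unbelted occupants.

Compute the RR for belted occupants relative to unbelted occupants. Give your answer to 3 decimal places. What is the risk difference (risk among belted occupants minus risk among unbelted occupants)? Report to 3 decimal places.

RR = 0.1630 / 0.4050 = 0.402
risk difference = 0.1630 − 0.4050 = -0.242

RR = 0.402; RD = -0.242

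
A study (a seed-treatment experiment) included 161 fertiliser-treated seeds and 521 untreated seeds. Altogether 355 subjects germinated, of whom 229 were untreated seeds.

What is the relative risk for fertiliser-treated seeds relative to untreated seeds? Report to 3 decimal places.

RR: 1.781

fertiliser-treated seeds with the outcome: 355 − 229 = 126
fertiliser-treated seeds without the outcome: 161 − 126 = 35
untreated seeds without the outcome: 521 − 229 = 292
risk, fertiliser-treated seeds = 126/161 = 0.7826
risk, untreated seeds = 229/521 = 0.4395
RR = 0.7826 / 0.4395 = 1.781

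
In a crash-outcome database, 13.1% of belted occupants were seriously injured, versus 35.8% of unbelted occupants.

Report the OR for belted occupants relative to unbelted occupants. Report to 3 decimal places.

odds, belted occupants = 0.1310/0.8690 = 0.1507
odds, unbelted occupants = 0.3580/0.6420 = 0.5576
OR = 0.1507 / 0.5576 = 0.270

OR = 0.270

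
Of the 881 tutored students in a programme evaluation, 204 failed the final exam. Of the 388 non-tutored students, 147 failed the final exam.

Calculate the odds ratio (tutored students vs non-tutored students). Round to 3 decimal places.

OR = (204 × 241) / (677 × 147) = 49164/99519 ≈ 0.494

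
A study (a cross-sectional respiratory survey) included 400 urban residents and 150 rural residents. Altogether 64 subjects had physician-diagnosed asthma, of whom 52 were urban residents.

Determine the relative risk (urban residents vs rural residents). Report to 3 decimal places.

urban residents without the outcome: 400 − 52 = 348
rural residents with the outcome: 64 − 52 = 12
rural residents without the outcome: 150 − 12 = 138
risk, urban residents = 52/400 = 0.1300
risk, rural residents = 12/150 = 0.0800
RR = 0.1300 / 0.0800 = 1.625

1.625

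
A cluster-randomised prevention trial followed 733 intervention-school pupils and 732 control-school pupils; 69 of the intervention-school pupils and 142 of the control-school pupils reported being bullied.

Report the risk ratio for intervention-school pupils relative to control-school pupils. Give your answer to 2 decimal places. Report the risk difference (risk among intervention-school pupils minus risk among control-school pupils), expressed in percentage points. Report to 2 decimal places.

risk, intervention-school pupils = 69/733 = 0.0941
risk, control-school pupils = 142/732 = 0.1940
RR = 0.0941 / 0.1940 = 0.49
risk difference = 0.0941 − 0.1940 = -0.0999 → -9.99 percentage points

RR = 0.49; RD = -9.99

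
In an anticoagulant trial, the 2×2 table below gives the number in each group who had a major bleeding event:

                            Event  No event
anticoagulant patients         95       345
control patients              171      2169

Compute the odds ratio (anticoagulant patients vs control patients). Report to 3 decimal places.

OR = (95 × 2169) / (345 × 171) = 206055/58995 ≈ 3.493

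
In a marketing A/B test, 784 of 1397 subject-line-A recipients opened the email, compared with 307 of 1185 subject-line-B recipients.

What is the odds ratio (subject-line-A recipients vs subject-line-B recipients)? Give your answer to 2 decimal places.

odds, subject-line-A recipients = 784/613 = 1.2790
odds, subject-line-B recipients = 307/878 = 0.3497
OR = 1.2790 / 0.3497 = 3.66

OR: 3.66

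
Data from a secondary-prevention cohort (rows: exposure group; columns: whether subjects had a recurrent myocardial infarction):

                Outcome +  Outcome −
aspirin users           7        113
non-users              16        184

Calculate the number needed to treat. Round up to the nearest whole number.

risk, aspirin users = 7/120 = 0.058333
risk, non-users = 16/200 = 0.080000
absolute risk difference = 0.021667
1 / 0.021667 = 46.153 → round up → 47

NNT ≈ 47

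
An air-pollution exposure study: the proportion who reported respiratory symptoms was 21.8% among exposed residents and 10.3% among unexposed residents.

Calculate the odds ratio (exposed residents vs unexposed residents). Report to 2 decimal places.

odds, exposed residents = 0.2180/0.7820 = 0.2788
odds, unexposed residents = 0.1030/0.8970 = 0.1148
OR = 0.2788 / 0.1148 = 2.43

OR: 2.43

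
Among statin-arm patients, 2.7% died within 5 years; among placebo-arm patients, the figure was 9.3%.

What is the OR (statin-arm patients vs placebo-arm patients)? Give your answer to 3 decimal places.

0.271

odds, statin-arm patients = 0.02700/0.97300 = 0.02775
odds, placebo-arm patients = 0.09300/0.90700 = 0.10254
OR = 0.02775 / 0.10254 = 0.271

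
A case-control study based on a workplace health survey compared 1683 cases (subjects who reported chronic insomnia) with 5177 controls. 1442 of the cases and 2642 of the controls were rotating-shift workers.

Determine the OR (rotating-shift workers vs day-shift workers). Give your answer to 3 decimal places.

OR = (1442 × 2535) / (2642 × 241) = 3655470/636722 ≈ 5.741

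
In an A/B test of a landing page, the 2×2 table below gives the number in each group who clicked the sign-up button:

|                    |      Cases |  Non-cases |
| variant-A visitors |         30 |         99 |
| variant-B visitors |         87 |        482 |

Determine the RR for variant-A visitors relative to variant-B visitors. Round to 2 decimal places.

risk, variant-A visitors = 30/129 = 0.2326
risk, variant-B visitors = 87/569 = 0.1529
RR = 0.2326 / 0.1529 = 1.52

1.52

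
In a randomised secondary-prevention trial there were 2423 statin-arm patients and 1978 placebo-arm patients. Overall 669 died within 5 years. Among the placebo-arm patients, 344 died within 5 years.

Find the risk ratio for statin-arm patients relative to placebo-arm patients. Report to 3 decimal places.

statin-arm patients with the outcome: 669 − 344 = 325
statin-arm patients without the outcome: 2423 − 325 = 2098
placebo-arm patients without the outcome: 1978 − 344 = 1634
risk, statin-arm patients = 325/2423 = 0.1341
risk, placebo-arm patients = 344/1978 = 0.1739
RR = 0.1341 / 0.1739 = 0.771

RR ≈ 0.771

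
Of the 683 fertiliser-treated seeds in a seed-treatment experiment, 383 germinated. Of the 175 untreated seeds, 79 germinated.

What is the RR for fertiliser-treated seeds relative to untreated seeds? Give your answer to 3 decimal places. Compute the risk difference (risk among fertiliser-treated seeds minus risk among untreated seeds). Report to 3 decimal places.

RR = 1.242; RD = 0.109

risk, fertiliser-treated seeds = 383/683 = 0.5608
risk, untreated seeds = 79/175 = 0.4514
RR = 0.5608 / 0.4514 = 1.242
risk difference = 0.5608 − 0.4514 = 0.109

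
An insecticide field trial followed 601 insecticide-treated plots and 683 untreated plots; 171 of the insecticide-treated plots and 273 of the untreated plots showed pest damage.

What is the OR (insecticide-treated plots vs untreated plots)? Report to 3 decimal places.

OR = (171 × 410) / (430 × 273) = 70110/117390 ≈ 0.597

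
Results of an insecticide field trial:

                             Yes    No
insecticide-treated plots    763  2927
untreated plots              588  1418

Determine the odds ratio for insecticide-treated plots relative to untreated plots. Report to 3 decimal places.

OR = (763 × 1418) / (2927 × 588) = 1081934/1721076 ≈ 0.629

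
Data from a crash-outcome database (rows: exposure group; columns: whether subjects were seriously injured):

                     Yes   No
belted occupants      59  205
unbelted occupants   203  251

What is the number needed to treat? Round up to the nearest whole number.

5

risk, belted occupants = 59/264 = 0.223485
risk, unbelted occupants = 203/454 = 0.447137
absolute risk difference = 0.223652
1 / 0.223652 = 4.471 → round up → 5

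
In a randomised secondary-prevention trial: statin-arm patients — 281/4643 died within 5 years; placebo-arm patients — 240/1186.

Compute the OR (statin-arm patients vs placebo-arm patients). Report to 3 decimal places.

OR = 0.254

odds, statin-arm patients = 281/4362 = 0.0644
odds, placebo-arm patients = 240/946 = 0.2537
OR = 0.0644 / 0.2537 = 0.254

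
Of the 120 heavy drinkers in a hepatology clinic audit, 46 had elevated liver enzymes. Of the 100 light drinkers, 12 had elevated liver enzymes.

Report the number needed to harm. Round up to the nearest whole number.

NNH ≈ 4

risk, heavy drinkers = 46/120 = 0.383333
risk, light drinkers = 12/100 = 0.120000
absolute risk difference = 0.263333
1 / 0.263333 = 3.797 → round up → 4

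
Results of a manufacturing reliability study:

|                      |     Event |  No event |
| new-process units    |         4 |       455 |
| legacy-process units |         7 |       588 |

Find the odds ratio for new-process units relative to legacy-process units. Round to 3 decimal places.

OR = (4 × 588) / (455 × 7) = 2352/3185 ≈ 0.738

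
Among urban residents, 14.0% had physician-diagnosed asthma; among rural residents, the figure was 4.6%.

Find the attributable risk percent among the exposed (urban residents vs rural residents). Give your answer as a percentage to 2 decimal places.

AR% = (0.14000 − 0.04600) / 0.14000 = 0.6714 → 67.14%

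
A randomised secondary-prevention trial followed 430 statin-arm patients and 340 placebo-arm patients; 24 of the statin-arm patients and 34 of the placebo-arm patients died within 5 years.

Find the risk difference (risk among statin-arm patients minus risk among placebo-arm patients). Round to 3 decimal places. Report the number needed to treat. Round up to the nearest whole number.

RD = -0.044; NNT = 23

risk, statin-arm patients = 24/430 = 0.0558
risk, placebo-arm patients = 34/340 = 0.1000
risk difference = 0.0558 − 0.1000 = -0.044
absolute risk difference = 0.044186
1 / 0.044186 = 22.632 → round up → 23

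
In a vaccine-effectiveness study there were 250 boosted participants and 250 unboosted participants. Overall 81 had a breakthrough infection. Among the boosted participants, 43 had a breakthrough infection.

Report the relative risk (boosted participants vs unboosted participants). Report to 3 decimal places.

RR ≈ 1.132

boosted participants without the outcome: 250 − 43 = 207
unboosted participants with the outcome: 81 − 43 = 38
unboosted participants without the outcome: 250 − 38 = 212
risk, boosted participants = 43/250 = 0.1720
risk, unboosted participants = 38/250 = 0.1520
RR = 0.1720 / 0.1520 = 1.132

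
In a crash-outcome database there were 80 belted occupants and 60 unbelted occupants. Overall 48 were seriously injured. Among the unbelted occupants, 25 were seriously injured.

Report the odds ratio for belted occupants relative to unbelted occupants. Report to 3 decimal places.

OR ≈ 0.565

belted occupants with the outcome: 48 − 25 = 23
belted occupants without the outcome: 80 − 23 = 57
unbelted occupants without the outcome: 60 − 25 = 35
odds, belted occupants = 23/57 = 0.4035
odds, unbelted occupants = 25/35 = 0.7143
OR = 0.4035 / 0.7143 = 0.565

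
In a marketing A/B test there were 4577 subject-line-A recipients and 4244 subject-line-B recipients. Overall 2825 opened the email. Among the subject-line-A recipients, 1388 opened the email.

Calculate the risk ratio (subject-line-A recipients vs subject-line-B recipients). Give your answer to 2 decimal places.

0.90

subject-line-A recipients without the outcome: 4577 − 1388 = 3189
subject-line-B recipients with the outcome: 2825 − 1388 = 1437
subject-line-B recipients without the outcome: 4244 − 1437 = 2807
risk, subject-line-A recipients = 1388/4577 = 0.3033
risk, subject-line-B recipients = 1437/4244 = 0.3386
RR = 0.3033 / 0.3386 = 0.90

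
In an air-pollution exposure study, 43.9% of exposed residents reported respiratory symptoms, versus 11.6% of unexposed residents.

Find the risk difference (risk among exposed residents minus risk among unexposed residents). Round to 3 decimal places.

risk difference = 0.4390 − 0.1160 = 0.323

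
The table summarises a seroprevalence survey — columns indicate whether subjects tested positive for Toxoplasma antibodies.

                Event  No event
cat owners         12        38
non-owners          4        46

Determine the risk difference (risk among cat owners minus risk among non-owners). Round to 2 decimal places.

risk, cat owners = 12/50 = 0.2400
risk, non-owners = 4/50 = 0.0800
risk difference = 0.2400 − 0.0800 = 0.16

RD ≈ 0.16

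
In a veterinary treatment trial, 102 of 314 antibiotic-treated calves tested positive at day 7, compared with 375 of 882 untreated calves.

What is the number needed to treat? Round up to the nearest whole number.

10

risk, antibiotic-treated calves = 102/314 = 0.324841
risk, untreated calves = 375/882 = 0.425170
absolute risk difference = 0.100329
1 / 0.100329 = 9.967 → round up → 10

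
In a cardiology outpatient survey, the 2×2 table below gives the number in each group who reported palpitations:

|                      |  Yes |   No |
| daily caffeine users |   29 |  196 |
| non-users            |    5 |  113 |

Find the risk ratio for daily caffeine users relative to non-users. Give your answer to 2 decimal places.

risk, daily caffeine users = 29/225 = 0.12889
risk, non-users = 5/118 = 0.04237
RR = 0.12889 / 0.04237 = 3.04

3.04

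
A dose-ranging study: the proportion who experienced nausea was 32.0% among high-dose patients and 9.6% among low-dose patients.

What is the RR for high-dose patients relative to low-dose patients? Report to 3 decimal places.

RR = 0.3200 / 0.0960 = 3.333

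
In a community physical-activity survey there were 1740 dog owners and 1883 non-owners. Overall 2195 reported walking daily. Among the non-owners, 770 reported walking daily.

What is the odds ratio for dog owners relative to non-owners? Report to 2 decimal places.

OR: 6.54

dog owners with the outcome: 2195 − 770 = 1425
dog owners without the outcome: 1740 − 1425 = 315
non-owners without the outcome: 1883 − 770 = 1113
odds, dog owners = 1425/315 = 4.5238
odds, non-owners = 770/1113 = 0.6918
OR = 4.5238 / 0.6918 = 6.54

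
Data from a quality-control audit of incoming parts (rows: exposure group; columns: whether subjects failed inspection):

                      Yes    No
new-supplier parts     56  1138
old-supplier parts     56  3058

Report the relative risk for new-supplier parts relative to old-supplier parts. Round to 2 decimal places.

risk, new-supplier parts = 56/1194 = 0.04690
risk, old-supplier parts = 56/3114 = 0.01798
RR = 0.04690 / 0.01798 = 2.61

2.61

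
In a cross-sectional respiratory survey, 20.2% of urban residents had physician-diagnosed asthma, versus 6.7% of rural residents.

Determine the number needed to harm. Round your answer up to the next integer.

absolute risk difference = 0.135000
1 / 0.135000 = 7.407 → round up → 8

8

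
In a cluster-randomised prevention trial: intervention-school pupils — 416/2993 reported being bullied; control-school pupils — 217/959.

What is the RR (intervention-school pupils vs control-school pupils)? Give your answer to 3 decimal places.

risk, intervention-school pupils = 416/2993 = 0.1390
risk, control-school pupils = 217/959 = 0.2263
RR = 0.1390 / 0.2263 = 0.614

RR = 0.614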